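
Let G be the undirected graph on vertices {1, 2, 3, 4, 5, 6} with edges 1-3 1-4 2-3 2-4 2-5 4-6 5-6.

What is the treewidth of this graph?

A width-2 tree decomposition is:
Bags: B1 = {1, 3, 4}  B2 = {2, 3, 4}  B3 = {2, 4, 6}  B4 = {2, 5, 6}
Tree: B1–B2, B2–B3, B3–B4
Every bag has size at most 3, so the width is 3 − 1 = 2 and tw(G) ≤ 2. Since 1–3–2–4–1 is a cycle in G, G is not acyclic. Forests are exactly the graphs of treewidth ≤ 1, so tw(G) ≥ 2. Combining the bounds, tw(G) = 2.

2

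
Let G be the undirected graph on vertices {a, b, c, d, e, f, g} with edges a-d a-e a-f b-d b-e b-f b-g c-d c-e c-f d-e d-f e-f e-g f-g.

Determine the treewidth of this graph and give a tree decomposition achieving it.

Treewidth 3.
One such decomposition:
Bags: B1 = {b, d, e, f}  B2 = {a, d, e, f}  B3 = {c, d, e, f}  B4 = {b, e, f, g}
Tree: B1–B2, B2–B3, B1–B4

The largest bag has 4 vertices, giving width 3; this decomposition certifies tw(G) ≤ 3. For the lower bound, the 4 vertices {c, d, e, f} are pairwise adjacent, and any tree decomposition puts a clique entirely inside one bag — forcing width ≥ 3. Hence tw(G) = 3 exactly.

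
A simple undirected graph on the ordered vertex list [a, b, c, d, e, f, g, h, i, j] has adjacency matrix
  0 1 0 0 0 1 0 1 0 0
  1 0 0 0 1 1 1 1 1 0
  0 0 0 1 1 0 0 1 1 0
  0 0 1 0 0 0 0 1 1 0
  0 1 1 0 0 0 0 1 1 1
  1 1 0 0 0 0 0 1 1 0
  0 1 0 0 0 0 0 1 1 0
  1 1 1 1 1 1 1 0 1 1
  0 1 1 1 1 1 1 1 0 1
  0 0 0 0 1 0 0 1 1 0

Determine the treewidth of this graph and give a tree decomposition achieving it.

Each bag holds 4 vertices, so the decomposition has width 3, which upper-bounds the treewidth. For the lower bound, the 4 vertices {a, b, f, h} are pairwise adjacent, and any tree decomposition puts a clique entirely inside one bag — forcing width ≥ 3. Hence tw(G) = 3 exactly.

Treewidth 3.
Bags: B1 = {c, e, h, i}  B2 = {e, h, i, j}  B3 = {b, e, h, i}  B4 = {b, f, h, i}  B5 = {c, d, h, i}  B6 = {b, g, h, i}  B7 = {a, b, f, h}
Tree: B1–B2, B1–B3, B3–B4, B1–B5, B3–B6, B4–B7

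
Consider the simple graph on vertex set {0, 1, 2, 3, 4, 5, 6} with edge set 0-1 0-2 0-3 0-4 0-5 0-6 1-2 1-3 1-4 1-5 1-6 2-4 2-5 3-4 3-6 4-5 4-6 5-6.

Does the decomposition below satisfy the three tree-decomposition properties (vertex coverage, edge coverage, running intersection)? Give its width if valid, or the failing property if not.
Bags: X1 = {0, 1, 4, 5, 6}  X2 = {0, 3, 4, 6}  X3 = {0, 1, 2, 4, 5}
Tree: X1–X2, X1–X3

A tree decomposition must satisfy three properties: every vertex lies in some bag; for every edge, both endpoints lie together in some bag; and for every vertex, the bags containing it form a connected subtree. Here edge (1,3) lies in no bag, so the decomposition is invalid.

No — edge (1,3) lies in no bag.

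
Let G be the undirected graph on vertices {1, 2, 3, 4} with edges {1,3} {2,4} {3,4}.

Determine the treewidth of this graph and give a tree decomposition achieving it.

Each bag holds 2 vertices, so the decomposition has width 1, which upper-bounds the treewidth. G has an edge, so its treewidth is at least 1. The upper and lower bounds meet at 1, so that is the treewidth.

Treewidth 1.
One optimal decomposition is:
Bags: B1 = {2, 4}  B2 = {3, 4}  B3 = {1, 3}
Tree: B1–B2, B2–B3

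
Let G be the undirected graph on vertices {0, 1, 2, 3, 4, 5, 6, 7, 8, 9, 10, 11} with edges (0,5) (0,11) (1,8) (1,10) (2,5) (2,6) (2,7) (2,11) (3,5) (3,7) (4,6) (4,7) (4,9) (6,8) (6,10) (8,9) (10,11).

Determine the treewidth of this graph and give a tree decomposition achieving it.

Each bag holds 4 vertices, so the decomposition has width 3, which upper-bounds the treewidth. For the lower bound: the 4 vertex sets {1,8,9}, {10}, {6}, {2,4,7,11} are disjoint, each induces a connected subgraph, and every pair is joined by at least one edge of G. Contracting each set to a single vertex therefore yields K_{4} as a minor, and since treewidth is minor-monotone, tw(G) ≥ tw(K_{4}) = 3. Hence tw(G) = 3 exactly.

Treewidth 3.
One optimal decomposition is:
Bags: B1 = {1, 8, 9, 10}  B2 = {6, 8, 9, 10}  B3 = {4, 6, 9, 10}  B4 = {4, 6, 10, 11}  B5 = {2, 4, 6, 11}  B6 = {2, 4, 7, 11}  B7 = {0, 2, 7, 11}  B8 = {0, 2, 5, 7}  B9 = {0, 3, 5, 7}
Tree: B1–B2, B2–B3, B3–B4, B4–B5, B5–B6, B6–B7, B7–B8, B8–B9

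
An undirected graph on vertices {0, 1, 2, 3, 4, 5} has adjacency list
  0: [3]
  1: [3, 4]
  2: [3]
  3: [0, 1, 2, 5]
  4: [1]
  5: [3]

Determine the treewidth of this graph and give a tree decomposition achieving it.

Treewidth 1.
One optimal decomposition is:
Bags: B1 = {1, 4}  B2 = {1, 3}  B3 = {3, 5}  B4 = {2, 3}  B5 = {0, 3}
Tree: B1–B2, B2–B3, B2–B4, B3–B5

The largest bag has 2 vertices, giving width 1; this decomposition certifies tw(G) ≤ 1. Since G has at least one edge (e.g. 4–1), it is not an edgeless graph, so tw(G) ≥ 1. Combining the bounds, tw(G) = 1.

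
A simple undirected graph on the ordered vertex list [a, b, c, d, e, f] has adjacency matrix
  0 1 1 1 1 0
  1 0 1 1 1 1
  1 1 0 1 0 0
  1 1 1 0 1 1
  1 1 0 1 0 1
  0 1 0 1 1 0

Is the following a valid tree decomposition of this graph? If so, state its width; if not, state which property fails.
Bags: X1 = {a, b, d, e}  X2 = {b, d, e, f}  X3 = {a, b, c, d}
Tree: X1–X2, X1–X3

Every vertex of G appears in some bag (union = {a, b, c, d, e, f}); every edge is covered by a bag; and for each vertex v the set of bags containing v is connected in the bag tree. The decomposition is therefore valid. The largest bag has 4 vertices, so the width is 3.

Yes; width 3.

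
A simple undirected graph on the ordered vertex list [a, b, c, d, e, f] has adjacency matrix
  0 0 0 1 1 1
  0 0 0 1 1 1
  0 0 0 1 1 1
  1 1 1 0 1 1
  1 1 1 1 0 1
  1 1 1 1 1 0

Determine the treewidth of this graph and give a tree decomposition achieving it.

Treewidth 3.
One such decomposition:
Bags: B1 = {c, d, e, f}  B2 = {b, d, e, f}  B3 = {a, d, e, f}
Tree: B1–B2, B2–B3

Each bag holds 4 vertices, so the decomposition has width 3, which upper-bounds the treewidth. On the other hand G contains the 4-clique {c, d, e, f}. A clique must lie in a single bag of any decomposition, so no decomposition can have width below 3. Hence tw(G) = 3 exactly.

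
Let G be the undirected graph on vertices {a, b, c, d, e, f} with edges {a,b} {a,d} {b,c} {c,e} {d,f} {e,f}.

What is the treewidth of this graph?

2

A width-2 tree decomposition is:
Bags: B1 = {a, b, c}  B2 = {a, c, d}  B3 = {c, d, f}  B4 = {c, e, f}
Tree: B1–B2, B2–B3, B3–B4
Each bag holds 3 vertices, so the decomposition has width 2, which upper-bounds the treewidth. For the lower bound, G contains the cycle c–b–a–d–f–e–c, so G is not a forest; only forests have treewidth ≤ 1, hence tw(G) ≥ 2. Therefore the treewidth is 2.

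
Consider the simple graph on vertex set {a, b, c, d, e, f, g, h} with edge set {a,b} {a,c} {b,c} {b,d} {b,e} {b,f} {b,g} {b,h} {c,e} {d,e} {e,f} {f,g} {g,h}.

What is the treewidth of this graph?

A width-2 tree decomposition is:
Bags: B1 = {b, c, e}  B2 = {b, d, e}  B3 = {b, e, f}  B4 = {a, b, c}  B5 = {b, f, g}  B6 = {b, g, h}
Tree: B1–B2, B1–B3, B1–B4, B3–B5, B5–B6
The largest bag has 3 vertices, giving width 2; this decomposition certifies tw(G) ≤ 2. For the lower bound, the 3 vertices {b, g, h} are pairwise adjacent, and any tree decomposition puts a clique entirely inside one bag — forcing width ≥ 2. Therefore the treewidth is 2.

2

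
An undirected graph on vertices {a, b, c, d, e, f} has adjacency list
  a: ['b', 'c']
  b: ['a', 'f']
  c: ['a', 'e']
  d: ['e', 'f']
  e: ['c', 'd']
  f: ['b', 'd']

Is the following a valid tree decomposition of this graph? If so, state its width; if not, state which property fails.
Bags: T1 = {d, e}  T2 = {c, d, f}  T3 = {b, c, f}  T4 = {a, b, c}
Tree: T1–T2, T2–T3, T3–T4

No — edge (c,e) lies in no bag.

A tree decomposition must satisfy three properties: every vertex lies in some bag; for every edge, both endpoints lie together in some bag; and for every vertex, the bags containing it form a connected subtree. Here edge (c,e) lies in no bag, so the decomposition is invalid.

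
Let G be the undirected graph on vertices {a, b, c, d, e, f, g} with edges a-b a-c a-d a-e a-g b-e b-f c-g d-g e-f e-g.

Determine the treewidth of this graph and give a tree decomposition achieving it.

The largest bag has 3 vertices, giving width 2; this decomposition certifies tw(G) ≤ 2. Conversely, {a, d, g} is a clique of size 3, and the vertices of any clique must share a bag in every tree decomposition; so some bag has ≥ 3 vertices and tw(G) ≥ 2. The upper and lower bounds meet at 2, so that is the treewidth.

Treewidth 2.
One optimal decomposition is:
Bags: B1 = {a, b, e}  B2 = {a, e, g}  B3 = {a, c, g}  B4 = {a, d, g}  B5 = {b, e, f}
Tree: B1–B2, B2–B3, B2–B4, B1–B5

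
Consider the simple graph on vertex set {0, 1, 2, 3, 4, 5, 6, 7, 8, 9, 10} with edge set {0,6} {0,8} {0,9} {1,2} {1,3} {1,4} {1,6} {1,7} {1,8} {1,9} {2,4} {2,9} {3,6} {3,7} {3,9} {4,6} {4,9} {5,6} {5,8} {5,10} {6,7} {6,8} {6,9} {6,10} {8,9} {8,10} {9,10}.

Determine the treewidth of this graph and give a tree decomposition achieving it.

Treewidth 3.
One such decomposition:
Bags: B1 = {1, 4, 6, 9}  B2 = {1, 6, 8, 9}  B3 = {1, 3, 6, 9}  B4 = {1, 2, 4, 9}  B5 = {0, 6, 8, 9}  B6 = {1, 3, 6, 7}  B7 = {6, 8, 9, 10}  B8 = {5, 6, 8, 10}
Tree: B1–B2, B2–B3, B1–B4, B2–B5, B3–B6, B2–B7, B7–B8

Every bag has size at most 4, so the width is 4 − 1 = 3 and tw(G) ≤ 3. Conversely, {1, 2, 4, 9} is a clique of size 4, and the vertices of any clique must share a bag in every tree decomposition; so some bag has ≥ 4 vertices and tw(G) ≥ 3. Combining the bounds, tw(G) = 3.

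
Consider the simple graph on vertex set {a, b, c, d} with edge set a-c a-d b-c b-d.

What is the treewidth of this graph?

2

A width-2 tree decomposition is:
Bags: B1 = {a, b, c}  B2 = {a, b, d}
Tree: B1–B2
The largest bag has 3 vertices, giving width 2; this decomposition certifies tw(G) ≤ 2. The edges a–c–b–d–a form a cycle, so G is not a tree and its treewidth is at least 2. Combining the bounds, tw(G) = 2.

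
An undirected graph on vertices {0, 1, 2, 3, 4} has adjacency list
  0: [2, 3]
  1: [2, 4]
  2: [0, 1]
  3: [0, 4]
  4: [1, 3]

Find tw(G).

2

A width-2 tree decomposition is:
Bags: B1 = {1, 3, 4}  B2 = {0, 1, 3}  B3 = {0, 1, 2}
Tree: B1–B2, B2–B3
Every bag has size at most 3, so the width is 3 − 1 = 2 and tw(G) ≤ 2. Since 1–4–3–0–2–1 is a cycle in G, G is not acyclic. Forests are exactly the graphs of treewidth ≤ 1, so tw(G) ≥ 2. Combining the bounds, tw(G) = 2.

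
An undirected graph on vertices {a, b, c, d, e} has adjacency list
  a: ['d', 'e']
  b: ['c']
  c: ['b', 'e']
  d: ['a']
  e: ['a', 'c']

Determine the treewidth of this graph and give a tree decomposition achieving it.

Treewidth 1.
One such decomposition:
Bags: B1 = {b, c}  B2 = {c, e}  B3 = {a, e}  B4 = {a, d}
Tree: B1–B2, B2–B3, B3–B4

Every bag has size at most 2, so the width is 2 − 1 = 1 and tw(G) ≤ 1. G has an edge, so its treewidth is at least 1. Combining the bounds, tw(G) = 1.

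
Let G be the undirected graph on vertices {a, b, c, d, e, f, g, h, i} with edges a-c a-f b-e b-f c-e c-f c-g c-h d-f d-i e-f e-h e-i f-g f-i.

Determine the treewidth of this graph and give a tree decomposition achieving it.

Every bag has size at most 3, so the width is 3 − 1 = 2 and tw(G) ≤ 2. Conversely, {c, e, h} is a clique of size 3, and the vertices of any clique must share a bag in every tree decomposition; so some bag has ≥ 3 vertices and tw(G) ≥ 2. The upper and lower bounds meet at 2, so that is the treewidth.

Treewidth 2.
Bags: B1 = {c, e, f}  B2 = {c, f, g}  B3 = {e, f, i}  B4 = {a, c, f}  B5 = {b, e, f}  B6 = {d, f, i}  B7 = {c, e, h}
Tree: B1–B2, B1–B3, B1–B4, B1–B5, B3–B6, B1–B7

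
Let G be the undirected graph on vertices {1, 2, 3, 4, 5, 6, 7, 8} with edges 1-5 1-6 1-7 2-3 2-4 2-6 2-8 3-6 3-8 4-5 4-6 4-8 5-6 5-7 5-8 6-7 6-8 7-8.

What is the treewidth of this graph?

3

A width-3 tree decomposition is:
Bags: B1 = {4, 5, 6, 8}  B2 = {5, 6, 7, 8}  B3 = {1, 5, 6, 7}  B4 = {2, 4, 6, 8}  B5 = {2, 3, 6, 8}
Tree: B1–B2, B2–B3, B1–B4, B4–B5
Each bag holds 4 vertices, so the decomposition has width 3, which upper-bounds the treewidth. On the other hand G contains the 4-clique {2, 3, 6, 8}. A clique must lie in a single bag of any decomposition, so no decomposition can have width below 3. The upper and lower bounds meet at 3, so that is the treewidth.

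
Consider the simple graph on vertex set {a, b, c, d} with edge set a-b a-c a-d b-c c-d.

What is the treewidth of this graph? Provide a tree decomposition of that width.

Every bag has size at most 3, so the width is 3 − 1 = 2 and tw(G) ≤ 2. Conversely, {a, c, d} is a clique of size 3, and the vertices of any clique must share a bag in every tree decomposition; so some bag has ≥ 3 vertices and tw(G) ≥ 2. Combining the bounds, tw(G) = 2.

Treewidth 2.
One optimal decomposition is:
Bags: B1 = {a, c, d}  B2 = {a, b, c}
Tree: B1–B2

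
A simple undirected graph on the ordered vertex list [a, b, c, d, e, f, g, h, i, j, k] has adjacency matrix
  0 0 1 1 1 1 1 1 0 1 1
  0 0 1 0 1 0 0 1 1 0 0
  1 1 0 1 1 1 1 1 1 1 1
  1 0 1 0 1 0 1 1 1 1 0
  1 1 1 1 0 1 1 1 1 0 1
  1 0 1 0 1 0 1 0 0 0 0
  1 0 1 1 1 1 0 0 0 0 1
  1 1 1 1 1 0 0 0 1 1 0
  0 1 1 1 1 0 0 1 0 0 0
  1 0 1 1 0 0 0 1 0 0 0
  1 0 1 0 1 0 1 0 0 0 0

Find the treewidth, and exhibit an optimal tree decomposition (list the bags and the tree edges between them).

Every bag has size at most 5, so the width is 5 − 1 = 4 and tw(G) ≤ 4. For the lower bound, the 5 vertices {a, c, d, h, j} are pairwise adjacent, and any tree decomposition puts a clique entirely inside one bag — forcing width ≥ 4. Therefore the treewidth is 4.

Treewidth 4.
Bags: B1 = {a, c, d, e, h}  B2 = {c, d, e, h, i}  B3 = {b, c, e, h, i}  B4 = {a, c, d, e, g}  B5 = {a, c, e, g, k}  B6 = {a, c, d, h, j}  B7 = {a, c, e, f, g}
Tree: B1–B2, B2–B3, B1–B4, B4–B5, B1–B6, B4–B7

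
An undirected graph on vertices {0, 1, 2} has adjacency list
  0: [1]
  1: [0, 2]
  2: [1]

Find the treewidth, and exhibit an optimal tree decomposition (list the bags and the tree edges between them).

Every bag has size at most 2, so the width is 2 − 1 = 1 and tw(G) ≤ 1. Since G has at least one edge (e.g. 1–0), it is not an edgeless graph, so tw(G) ≥ 1. Therefore the treewidth is 1.

Treewidth 1.
One such decomposition:
Bags: B1 = {0, 1}  B2 = {1, 2}
Tree: B1–B2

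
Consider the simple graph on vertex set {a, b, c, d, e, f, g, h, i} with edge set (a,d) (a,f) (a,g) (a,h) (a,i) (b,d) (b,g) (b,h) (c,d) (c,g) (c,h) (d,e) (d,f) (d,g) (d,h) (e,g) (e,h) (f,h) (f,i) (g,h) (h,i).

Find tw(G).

3

A width-3 tree decomposition is:
Bags: B1 = {c, d, g, h}  B2 = {a, d, g, h}  B3 = {a, d, f, h}  B4 = {a, f, h, i}  B5 = {b, d, g, h}  B6 = {d, e, g, h}
Tree: B1–B2, B2–B3, B3–B4, B1–B5, B2–B6
The largest bag has 4 vertices, giving width 3; this decomposition certifies tw(G) ≤ 3. Conversely, {d, e, g, h} is a clique of size 4, and the vertices of any clique must share a bag in every tree decomposition; so some bag has ≥ 4 vertices and tw(G) ≥ 3. Hence tw(G) = 3 exactly.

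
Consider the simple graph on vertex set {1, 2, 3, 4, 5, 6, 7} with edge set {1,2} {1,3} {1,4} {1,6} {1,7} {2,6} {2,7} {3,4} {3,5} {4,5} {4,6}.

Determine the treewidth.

2

A width-2 tree decomposition is:
Bags: B1 = {1, 2, 6}  B2 = {1, 4, 6}  B3 = {1, 3, 4}  B4 = {1, 2, 7}  B5 = {3, 4, 5}
Tree: B1–B2, B2–B3, B1–B4, B3–B5
Each bag holds 3 vertices, so the decomposition has width 2, which upper-bounds the treewidth. On the other hand G contains the 3-clique {1, 2, 6}. A clique must lie in a single bag of any decomposition, so no decomposition can have width below 2. The upper and lower bounds meet at 2, so that is the treewidth.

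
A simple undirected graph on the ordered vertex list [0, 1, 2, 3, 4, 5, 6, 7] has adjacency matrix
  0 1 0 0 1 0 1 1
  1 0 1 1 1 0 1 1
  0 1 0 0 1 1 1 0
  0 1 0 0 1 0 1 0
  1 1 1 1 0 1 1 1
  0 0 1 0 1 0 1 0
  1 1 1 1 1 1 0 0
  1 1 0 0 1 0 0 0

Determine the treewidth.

A width-3 tree decomposition is:
Bags: B1 = {1, 3, 4, 6}  B2 = {0, 1, 4, 6}  B3 = {0, 1, 4, 7}  B4 = {1, 2, 4, 6}  B5 = {2, 4, 5, 6}
Tree: B1–B2, B2–B3, B2–B4, B4–B5
The largest bag has 4 vertices, giving width 3; this decomposition certifies tw(G) ≤ 3. On the other hand G contains the 4-clique {0, 1, 4, 6}. A clique must lie in a single bag of any decomposition, so no decomposition can have width below 3. Combining the bounds, tw(G) = 3.

3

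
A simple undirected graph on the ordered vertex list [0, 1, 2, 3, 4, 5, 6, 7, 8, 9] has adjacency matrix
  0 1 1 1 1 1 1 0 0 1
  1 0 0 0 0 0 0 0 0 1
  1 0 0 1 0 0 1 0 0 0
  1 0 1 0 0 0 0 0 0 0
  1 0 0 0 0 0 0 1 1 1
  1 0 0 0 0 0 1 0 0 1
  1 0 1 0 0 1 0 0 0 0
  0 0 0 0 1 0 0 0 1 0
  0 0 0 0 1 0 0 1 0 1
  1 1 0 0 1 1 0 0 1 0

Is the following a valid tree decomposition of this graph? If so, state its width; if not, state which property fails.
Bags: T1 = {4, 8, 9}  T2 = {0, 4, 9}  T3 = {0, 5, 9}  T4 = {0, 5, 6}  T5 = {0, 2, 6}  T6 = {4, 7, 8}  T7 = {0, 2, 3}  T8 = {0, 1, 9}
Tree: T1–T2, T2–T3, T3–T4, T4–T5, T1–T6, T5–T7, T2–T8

Yes; width 2.

Checking the three conditions: (i) the bags cover all of {0, 1, 2, 3, 4, 5, 6, 7, 8, 9}; (ii) for each edge, some bag contains both endpoints; (iii) the bags containing any fixed vertex form a subtree. All hold, so the decomposition is valid with width 3 − 1 = 2.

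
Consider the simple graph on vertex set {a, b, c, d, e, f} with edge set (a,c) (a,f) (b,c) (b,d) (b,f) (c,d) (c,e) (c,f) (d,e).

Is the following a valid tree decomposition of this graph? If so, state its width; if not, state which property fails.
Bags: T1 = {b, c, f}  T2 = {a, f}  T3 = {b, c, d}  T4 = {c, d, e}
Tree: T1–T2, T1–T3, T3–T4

No — edge (c,a) lies in no bag.

A tree decomposition must satisfy three properties: every vertex lies in some bag; for every edge, both endpoints lie together in some bag; and for every vertex, the bags containing it form a connected subtree. Here edge (c,a) lies in no bag, so the decomposition is invalid.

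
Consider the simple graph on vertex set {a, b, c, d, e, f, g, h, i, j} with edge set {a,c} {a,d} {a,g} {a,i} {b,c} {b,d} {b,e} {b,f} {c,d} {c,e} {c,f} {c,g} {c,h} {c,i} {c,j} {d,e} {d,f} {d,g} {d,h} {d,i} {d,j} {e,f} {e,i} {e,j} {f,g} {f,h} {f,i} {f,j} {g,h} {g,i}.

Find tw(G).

4

A width-4 tree decomposition is:
Bags: B1 = {c, d, f, g, h}  B2 = {c, d, f, g, i}  B3 = {c, d, e, f, i}  B4 = {b, c, d, e, f}  B5 = {a, c, d, g, i}  B6 = {c, d, e, f, j}
Tree: B1–B2, B2–B3, B3–B4, B2–B5, B3–B6
The largest bag has 5 vertices, giving width 4; this decomposition certifies tw(G) ≤ 4. On the other hand G contains the 5-clique {a, c, d, g, i}. A clique must lie in a single bag of any decomposition, so no decomposition can have width below 4. Therefore the treewidth is 4.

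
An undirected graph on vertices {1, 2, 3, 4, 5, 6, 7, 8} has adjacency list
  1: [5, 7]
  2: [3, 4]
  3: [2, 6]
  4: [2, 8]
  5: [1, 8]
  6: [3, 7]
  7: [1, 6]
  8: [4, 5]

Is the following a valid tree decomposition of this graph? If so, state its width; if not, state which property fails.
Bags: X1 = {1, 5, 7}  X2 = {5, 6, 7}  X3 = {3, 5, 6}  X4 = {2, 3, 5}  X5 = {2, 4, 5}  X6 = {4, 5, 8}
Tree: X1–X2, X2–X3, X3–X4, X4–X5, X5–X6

Vertex coverage: the bags together contain {1, 2, 3, 4, 5, 6, 7, 8}, the full vertex set. Edge coverage: each edge of G has both endpoints in at least one bag. Running intersection: for every vertex, the bags containing it form a connected subtree. All three properties hold, so this is a valid tree decomposition of width max|bag| − 1 = 2, and hence tw(G) ≤ 2.

Yes; width 2.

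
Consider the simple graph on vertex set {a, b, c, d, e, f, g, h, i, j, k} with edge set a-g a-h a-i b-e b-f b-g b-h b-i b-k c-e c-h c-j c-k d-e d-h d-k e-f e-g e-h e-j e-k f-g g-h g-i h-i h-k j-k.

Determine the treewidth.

3

A width-3 tree decomposition is:
Bags: B1 = {b, e, h, k}  B2 = {b, e, g, h}  B3 = {b, e, f, g}  B4 = {c, e, h, k}  B5 = {d, e, h, k}  B6 = {b, g, h, i}  B7 = {a, g, h, i}  B8 = {c, e, j, k}
Tree: B1–B2, B2–B3, B1–B4, B4–B5, B2–B6, B6–B7, B4–B8
Each bag holds 4 vertices, so the decomposition has width 3, which upper-bounds the treewidth. Conversely, {c, e, j, k} is a clique of size 4, and the vertices of any clique must share a bag in every tree decomposition; so some bag has ≥ 4 vertices and tw(G) ≥ 3. Therefore the treewidth is 3.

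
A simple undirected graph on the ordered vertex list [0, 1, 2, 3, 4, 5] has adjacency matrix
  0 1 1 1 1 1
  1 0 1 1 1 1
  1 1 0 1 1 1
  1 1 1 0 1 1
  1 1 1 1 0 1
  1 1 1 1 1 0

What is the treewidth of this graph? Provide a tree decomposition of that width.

A single bag containing all 6 vertices is trivially a valid decomposition of width 5. On the other hand G contains the 6-clique {0, 1, 2, 3, 4, 5}. A clique must lie in a single bag of any decomposition, so no decomposition can have width below 5. Combining the bounds, tw(G) = 5.

Treewidth 5.
Bags: B1 = {0, 1, 2, 3, 4, 5}
Tree: (single bag)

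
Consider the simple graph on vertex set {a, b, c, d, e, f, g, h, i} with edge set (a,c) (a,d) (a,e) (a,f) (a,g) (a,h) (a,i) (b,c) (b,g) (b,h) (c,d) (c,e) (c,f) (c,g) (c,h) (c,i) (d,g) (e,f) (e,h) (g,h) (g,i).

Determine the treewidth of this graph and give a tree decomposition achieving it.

Every bag has size at most 4, so the width is 4 − 1 = 3 and tw(G) ≤ 3. For the lower bound, the 4 vertices {a, c, d, g} are pairwise adjacent, and any tree decomposition puts a clique entirely inside one bag — forcing width ≥ 3. Therefore the treewidth is 3.

Treewidth 3.
One optimal decomposition is:
Bags: B1 = {a, c, e, h}  B2 = {a, c, g, h}  B3 = {b, c, g, h}  B4 = {a, c, d, g}  B5 = {a, c, g, i}  B6 = {a, c, e, f}
Tree: B1–B2, B2–B3, B2–B4, B4–B5, B1–B6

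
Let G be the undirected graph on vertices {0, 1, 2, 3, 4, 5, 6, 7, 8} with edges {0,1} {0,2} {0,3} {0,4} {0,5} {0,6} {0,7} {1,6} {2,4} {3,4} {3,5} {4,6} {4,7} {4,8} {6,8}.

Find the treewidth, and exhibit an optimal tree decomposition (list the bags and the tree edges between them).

Each bag holds 3 vertices, so the decomposition has width 2, which upper-bounds the treewidth. Conversely, {0, 1, 6} is a clique of size 3, and the vertices of any clique must share a bag in every tree decomposition; so some bag has ≥ 3 vertices and tw(G) ≥ 2. Therefore the treewidth is 2.

Treewidth 2.
Bags: B1 = {0, 4, 6}  B2 = {0, 4, 7}  B3 = {0, 3, 4}  B4 = {0, 3, 5}  B5 = {0, 2, 4}  B6 = {0, 1, 6}  B7 = {4, 6, 8}
Tree: B1–B2, B2–B3, B3–B4, B3–B5, B1–B6, B1–B7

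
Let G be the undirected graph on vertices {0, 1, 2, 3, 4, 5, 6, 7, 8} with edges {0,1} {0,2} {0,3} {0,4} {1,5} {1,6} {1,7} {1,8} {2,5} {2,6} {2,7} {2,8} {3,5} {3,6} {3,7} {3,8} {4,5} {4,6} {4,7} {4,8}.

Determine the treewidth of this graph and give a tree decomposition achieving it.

Treewidth 4.
One such decomposition:
Bags: B1 = {1, 2, 3, 4, 6}  B2 = {1, 2, 3, 4, 7}  B3 = {1, 2, 3, 4, 8}  B4 = {1, 2, 3, 4, 5}  B5 = {0, 1, 2, 3, 4}
Tree: B1–B2, B2–B3, B3–B4, B4–B5

Every bag has size at most 5, so the width is 5 − 1 = 4 and tw(G) ≤ 4. For the lower bound: the 5 vertex sets {2,6}, {3,7}, {4,8}, {1}, {5} are disjoint, each induces a connected subgraph, and every pair is joined by at least one edge of G. Contracting each set to a single vertex therefore yields K_{5} as a minor, and since treewidth is minor-monotone, tw(G) ≥ tw(K_{5}) = 4. Combining the bounds, tw(G) = 4.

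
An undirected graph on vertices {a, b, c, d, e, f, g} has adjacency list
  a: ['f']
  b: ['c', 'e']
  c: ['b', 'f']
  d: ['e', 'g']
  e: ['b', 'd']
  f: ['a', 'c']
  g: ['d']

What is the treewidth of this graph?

1

A width-1 tree decomposition is:
Bags: B1 = {d, g}  B2 = {d, e}  B3 = {b, e}  B4 = {b, c}  B5 = {c, f}  B6 = {a, f}
Tree: B1–B2, B2–B3, B3–B4, B4–B5, B5–B6
The largest bag has 2 vertices, giving width 1; this decomposition certifies tw(G) ≤ 1. G has an edge, so its treewidth is at least 1. Combining the bounds, tw(G) = 1.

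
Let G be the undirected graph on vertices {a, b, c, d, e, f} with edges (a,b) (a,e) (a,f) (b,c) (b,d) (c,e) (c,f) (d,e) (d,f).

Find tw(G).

3

A width-3 tree decomposition is:
Bags: B1 = {a, b, c, d}  B2 = {a, c, d, f}  B3 = {a, c, d, e}
Tree: B1–B2, B2–B3
The largest bag has 4 vertices, giving width 3; this decomposition certifies tw(G) ≤ 3. For the lower bound: the 4 vertex sets {b,d}, {c,f}, {a}, {e} are disjoint, each induces a connected subgraph, and every pair is joined by at least one edge of G. Contracting each set to a single vertex therefore yields K_{4} as a minor, and since treewidth is minor-monotone, tw(G) ≥ tw(K_{4}) = 3. The upper and lower bounds meet at 3, so that is the treewidth.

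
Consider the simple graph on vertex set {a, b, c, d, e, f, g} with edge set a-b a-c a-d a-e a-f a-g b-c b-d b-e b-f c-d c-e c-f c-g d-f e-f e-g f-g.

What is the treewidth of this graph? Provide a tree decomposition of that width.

The largest bag has 5 vertices, giving width 4; this decomposition certifies tw(G) ≤ 4. For the lower bound, the 5 vertices {a, b, c, d, f} are pairwise adjacent, and any tree decomposition puts a clique entirely inside one bag — forcing width ≥ 4. Therefore the treewidth is 4.

Treewidth 4.
Bags: B1 = {a, b, c, e, f}  B2 = {a, b, c, d, f}  B3 = {a, c, e, f, g}
Tree: B1–B2, B1–B3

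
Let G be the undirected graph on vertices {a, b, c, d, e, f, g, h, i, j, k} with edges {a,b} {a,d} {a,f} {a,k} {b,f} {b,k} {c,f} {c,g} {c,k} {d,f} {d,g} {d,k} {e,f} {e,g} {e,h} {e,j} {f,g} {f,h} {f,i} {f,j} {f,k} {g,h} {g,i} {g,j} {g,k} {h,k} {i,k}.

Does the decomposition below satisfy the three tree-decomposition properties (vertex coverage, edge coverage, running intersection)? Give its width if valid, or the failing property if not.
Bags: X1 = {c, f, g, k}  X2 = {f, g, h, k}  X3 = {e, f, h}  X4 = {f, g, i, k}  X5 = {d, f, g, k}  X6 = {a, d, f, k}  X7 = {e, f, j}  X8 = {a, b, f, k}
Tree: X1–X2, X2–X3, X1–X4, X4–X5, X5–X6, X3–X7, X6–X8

A tree decomposition must satisfy three properties: every vertex lies in some bag; for every edge, both endpoints lie together in some bag; and for every vertex, the bags containing it form a connected subtree. Here edge (g,e) lies in no bag, so the decomposition is invalid.

No — edge (g,e) lies in no bag.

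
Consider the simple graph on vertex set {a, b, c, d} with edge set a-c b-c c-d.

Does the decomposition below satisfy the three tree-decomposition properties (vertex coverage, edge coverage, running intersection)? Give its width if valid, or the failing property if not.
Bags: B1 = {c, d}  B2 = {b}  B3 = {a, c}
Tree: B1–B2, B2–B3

No — edge (c,b) lies in no bag.

A tree decomposition must satisfy three properties: every vertex lies in some bag; for every edge, both endpoints lie together in some bag; and for every vertex, the bags containing it form a connected subtree. Here edge (c,b) lies in no bag, so the decomposition is invalid.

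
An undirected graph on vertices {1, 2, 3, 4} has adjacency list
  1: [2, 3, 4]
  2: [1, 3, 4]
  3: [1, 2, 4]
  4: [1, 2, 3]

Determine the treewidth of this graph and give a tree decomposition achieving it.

With just one bag of size 4, the width is 4 − 1 = 3, so tw(G) ≤ 3. On the other hand G contains the 4-clique {1, 2, 3, 4}. A clique must lie in a single bag of any decomposition, so no decomposition can have width below 3. Therefore the treewidth is 3.

Treewidth 3.
Bags: B1 = {1, 2, 3, 4}
Tree: (single bag)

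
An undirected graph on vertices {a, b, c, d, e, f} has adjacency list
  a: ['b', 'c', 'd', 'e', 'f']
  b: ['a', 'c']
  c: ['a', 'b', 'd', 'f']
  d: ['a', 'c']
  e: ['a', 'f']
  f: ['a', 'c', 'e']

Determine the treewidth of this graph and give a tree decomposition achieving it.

Treewidth 2.
One optimal decomposition is:
Bags: B1 = {a, c, f}  B2 = {a, c, d}  B3 = {a, b, c}  B4 = {a, e, f}
Tree: B1–B2, B1–B3, B1–B4

Every bag has size at most 3, so the width is 3 − 1 = 2 and tw(G) ≤ 2. On the other hand G contains the 3-clique {a, e, f}. A clique must lie in a single bag of any decomposition, so no decomposition can have width below 2. Hence tw(G) = 2 exactly.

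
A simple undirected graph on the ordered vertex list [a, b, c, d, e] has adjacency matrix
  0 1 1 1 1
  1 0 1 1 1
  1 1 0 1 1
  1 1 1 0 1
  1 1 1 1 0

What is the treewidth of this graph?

A width-4 tree decomposition is:
Bags: B1 = {a, b, c, d, e}
Tree: (single bag)
With just one bag of size 5, the width is 5 − 1 = 4, so tw(G) ≤ 4. Conversely, {a, b, c, d, e} is a clique of size 5, and the vertices of any clique must share a bag in every tree decomposition; so some bag has ≥ 5 vertices and tw(G) ≥ 4. Therefore the treewidth is 4.

4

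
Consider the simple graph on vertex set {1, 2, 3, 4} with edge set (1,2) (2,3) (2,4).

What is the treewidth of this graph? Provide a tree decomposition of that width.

Each bag holds 2 vertices, so the decomposition has width 1, which upper-bounds the treewidth. G has an edge, so its treewidth is at least 1. Combining the bounds, tw(G) = 1.

Treewidth 1.
Bags: B1 = {2, 4}  B2 = {2, 3}  B3 = {1, 2}
Tree: B1–B2, B1–B3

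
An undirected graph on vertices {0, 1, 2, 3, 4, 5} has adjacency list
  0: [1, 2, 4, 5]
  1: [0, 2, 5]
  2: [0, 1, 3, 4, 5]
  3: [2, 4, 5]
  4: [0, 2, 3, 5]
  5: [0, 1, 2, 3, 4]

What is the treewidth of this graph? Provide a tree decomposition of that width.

Treewidth 3.
One optimal decomposition is:
Bags: B1 = {0, 1, 2, 5}  B2 = {0, 2, 4, 5}  B3 = {2, 3, 4, 5}
Tree: B1–B2, B2–B3

Every bag has size at most 4, so the width is 4 − 1 = 3 and tw(G) ≤ 3. On the other hand G contains the 4-clique {0, 1, 2, 5}. A clique must lie in a single bag of any decomposition, so no decomposition can have width below 3. Hence tw(G) = 3 exactly.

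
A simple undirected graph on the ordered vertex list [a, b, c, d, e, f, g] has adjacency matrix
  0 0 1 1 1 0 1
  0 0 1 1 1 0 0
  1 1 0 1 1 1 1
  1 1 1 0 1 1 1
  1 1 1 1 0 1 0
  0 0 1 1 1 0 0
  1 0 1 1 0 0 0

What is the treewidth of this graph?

A width-3 tree decomposition is:
Bags: B1 = {a, c, d, e}  B2 = {c, d, e, f}  B3 = {a, c, d, g}  B4 = {b, c, d, e}
Tree: B1–B2, B1–B3, B1–B4
Each bag holds 4 vertices, so the decomposition has width 3, which upper-bounds the treewidth. On the other hand G contains the 4-clique {a, c, d, g}. A clique must lie in a single bag of any decomposition, so no decomposition can have width below 3. The upper and lower bounds meet at 3, so that is the treewidth.

3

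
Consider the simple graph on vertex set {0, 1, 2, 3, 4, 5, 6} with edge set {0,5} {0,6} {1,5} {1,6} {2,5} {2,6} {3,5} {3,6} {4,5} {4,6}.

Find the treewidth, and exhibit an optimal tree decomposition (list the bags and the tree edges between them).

Treewidth 2.
One optimal decomposition is:
Bags: B1 = {4, 5, 6}  B2 = {1, 5, 6}  B3 = {3, 5, 6}  B4 = {0, 5, 6}  B5 = {2, 5, 6}
Tree: B1–B2, B2–B3, B3–B4, B4–B5

Each bag holds 3 vertices, so the decomposition has width 2, which upper-bounds the treewidth. For the lower bound, G contains the cycle 6–4–5–1–6, so G is not a forest; only forests have treewidth ≤ 1, hence tw(G) ≥ 2. Combining the bounds, tw(G) = 2.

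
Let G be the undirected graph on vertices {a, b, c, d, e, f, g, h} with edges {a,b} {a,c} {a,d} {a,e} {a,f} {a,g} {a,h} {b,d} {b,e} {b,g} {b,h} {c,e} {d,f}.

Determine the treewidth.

A width-2 tree decomposition is:
Bags: B1 = {a, b, g}  B2 = {a, b, d}  B3 = {a, d, f}  B4 = {a, b, e}  B5 = {a, c, e}  B6 = {a, b, h}
Tree: B1–B2, B2–B3, B1–B4, B4–B5, B1–B6
The largest bag has 3 vertices, giving width 2; this decomposition certifies tw(G) ≤ 2. For the lower bound, the 3 vertices {a, c, e} are pairwise adjacent, and any tree decomposition puts a clique entirely inside one bag — forcing width ≥ 2. Hence tw(G) = 2 exactly.

2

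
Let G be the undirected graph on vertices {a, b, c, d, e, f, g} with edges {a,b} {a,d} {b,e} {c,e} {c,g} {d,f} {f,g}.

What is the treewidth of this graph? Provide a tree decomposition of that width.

Each bag holds 3 vertices, so the decomposition has width 2, which upper-bounds the treewidth. For the lower bound, G contains the cycle f–g–c–e–b–a–d–f, so G is not a forest; only forests have treewidth ≤ 1, hence tw(G) ≥ 2. Hence tw(G) = 2 exactly.

Treewidth 2.
One optimal decomposition is:
Bags: B1 = {c, f, g}  B2 = {c, e, f}  B3 = {b, e, f}  B4 = {a, b, f}  B5 = {a, d, f}
Tree: B1–B2, B2–B3, B3–B4, B4–B5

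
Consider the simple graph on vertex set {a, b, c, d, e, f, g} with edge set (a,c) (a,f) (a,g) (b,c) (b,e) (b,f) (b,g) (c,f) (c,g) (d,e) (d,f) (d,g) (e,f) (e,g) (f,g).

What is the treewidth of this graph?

A width-3 tree decomposition is:
Bags: B1 = {a, c, f, g}  B2 = {b, c, f, g}  B3 = {b, e, f, g}  B4 = {d, e, f, g}
Tree: B1–B2, B2–B3, B3–B4
The largest bag has 4 vertices, giving width 3; this decomposition certifies tw(G) ≤ 3. For the lower bound, the 4 vertices {d, e, f, g} are pairwise adjacent, and any tree decomposition puts a clique entirely inside one bag — forcing width ≥ 3. The upper and lower bounds meet at 3, so that is the treewidth.

3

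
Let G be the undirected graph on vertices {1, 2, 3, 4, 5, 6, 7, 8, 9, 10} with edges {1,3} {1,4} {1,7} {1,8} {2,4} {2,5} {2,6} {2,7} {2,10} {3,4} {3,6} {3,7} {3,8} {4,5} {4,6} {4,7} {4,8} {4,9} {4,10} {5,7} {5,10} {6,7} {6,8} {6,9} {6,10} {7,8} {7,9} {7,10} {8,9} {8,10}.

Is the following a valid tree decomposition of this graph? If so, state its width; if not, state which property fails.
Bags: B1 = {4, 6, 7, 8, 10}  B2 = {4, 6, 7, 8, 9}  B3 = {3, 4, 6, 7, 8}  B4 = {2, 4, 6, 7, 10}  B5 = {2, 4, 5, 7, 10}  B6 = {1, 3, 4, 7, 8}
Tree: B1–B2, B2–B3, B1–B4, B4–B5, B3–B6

Every vertex of G appears in some bag (union = {1, 2, 3, 4, 5, 6, 7, 8, 9, 10}); every edge is covered by a bag; and for each vertex v the set of bags containing v is connected in the bag tree. The decomposition is therefore valid. The largest bag has 5 vertices, so the width is 4.

Yes; width 4.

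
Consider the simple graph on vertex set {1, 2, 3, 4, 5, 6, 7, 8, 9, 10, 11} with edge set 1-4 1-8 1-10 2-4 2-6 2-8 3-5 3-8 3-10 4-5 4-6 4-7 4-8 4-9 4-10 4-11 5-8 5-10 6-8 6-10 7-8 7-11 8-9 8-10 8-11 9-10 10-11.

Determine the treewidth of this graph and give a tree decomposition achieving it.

Treewidth 3.
One optimal decomposition is:
Bags: B1 = {4, 8, 10, 11}  B2 = {4, 6, 8, 10}  B3 = {2, 4, 6, 8}  B4 = {4, 5, 8, 10}  B5 = {1, 4, 8, 10}  B6 = {4, 7, 8, 11}  B7 = {4, 8, 9, 10}  B8 = {3, 5, 8, 10}
Tree: B1–B2, B2–B3, B1–B4, B1–B5, B1–B6, B1–B7, B4–B8

Each bag holds 4 vertices, so the decomposition has width 3, which upper-bounds the treewidth. For the lower bound, the 4 vertices {3, 5, 8, 10} are pairwise adjacent, and any tree decomposition puts a clique entirely inside one bag — forcing width ≥ 3. The upper and lower bounds meet at 3, so that is the treewidth.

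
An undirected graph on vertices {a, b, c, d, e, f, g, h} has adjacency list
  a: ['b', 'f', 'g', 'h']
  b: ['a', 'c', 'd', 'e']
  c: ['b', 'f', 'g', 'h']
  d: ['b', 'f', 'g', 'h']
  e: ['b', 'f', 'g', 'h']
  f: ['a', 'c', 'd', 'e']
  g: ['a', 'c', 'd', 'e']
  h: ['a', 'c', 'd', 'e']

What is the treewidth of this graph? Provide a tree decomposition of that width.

Every bag has size at most 5, so the width is 5 − 1 = 4 and tw(G) ≤ 4. For the lower bound: the 5 vertex sets {d,f}, {b,e}, {a,h}, {c}, {g} are disjoint, each induces a connected subgraph, and every pair is joined by at least one edge of G. Contracting each set to a single vertex therefore yields K_{5} as a minor, and since treewidth is minor-monotone, tw(G) ≥ tw(K_{5}) = 4. Therefore the treewidth is 4.

Treewidth 4.
One optimal decomposition is:
Bags: B1 = {a, c, d, e, f}  B2 = {a, b, c, d, e}  B3 = {a, c, d, e, h}  B4 = {a, c, d, e, g}
Tree: B1–B2, B2–B3, B3–B4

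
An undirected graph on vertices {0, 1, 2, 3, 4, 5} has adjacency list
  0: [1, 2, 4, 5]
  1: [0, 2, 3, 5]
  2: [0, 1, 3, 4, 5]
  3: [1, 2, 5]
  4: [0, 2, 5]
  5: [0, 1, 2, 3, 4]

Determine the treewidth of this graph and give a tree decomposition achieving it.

Every bag has size at most 4, so the width is 4 − 1 = 3 and tw(G) ≤ 3. Conversely, {0, 1, 2, 5} is a clique of size 4, and the vertices of any clique must share a bag in every tree decomposition; so some bag has ≥ 4 vertices and tw(G) ≥ 3. Hence tw(G) = 3 exactly.

Treewidth 3.
One optimal decomposition is:
Bags: B1 = {0, 1, 2, 5}  B2 = {1, 2, 3, 5}  B3 = {0, 2, 4, 5}
Tree: B1–B2, B1–B3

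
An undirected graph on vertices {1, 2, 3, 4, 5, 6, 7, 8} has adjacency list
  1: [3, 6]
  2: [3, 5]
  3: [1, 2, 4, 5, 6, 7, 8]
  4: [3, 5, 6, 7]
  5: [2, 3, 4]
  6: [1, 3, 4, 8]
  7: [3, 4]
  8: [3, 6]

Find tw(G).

2

A width-2 tree decomposition is:
Bags: B1 = {3, 6, 8}  B2 = {3, 4, 6}  B3 = {1, 3, 6}  B4 = {3, 4, 5}  B5 = {3, 4, 7}  B6 = {2, 3, 5}
Tree: B1–B2, B1–B3, B2–B4, B4–B5, B4–B6
Each bag holds 3 vertices, so the decomposition has width 2, which upper-bounds the treewidth. For the lower bound, the 3 vertices {3, 6, 8} are pairwise adjacent, and any tree decomposition puts a clique entirely inside one bag — forcing width ≥ 2. Hence tw(G) = 2 exactly.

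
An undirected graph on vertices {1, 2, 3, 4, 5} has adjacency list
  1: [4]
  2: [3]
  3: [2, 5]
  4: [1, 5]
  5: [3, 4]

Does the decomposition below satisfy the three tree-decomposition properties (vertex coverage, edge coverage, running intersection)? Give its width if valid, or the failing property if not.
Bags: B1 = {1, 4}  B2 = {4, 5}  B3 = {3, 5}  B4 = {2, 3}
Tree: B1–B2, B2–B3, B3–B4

Yes; width 1.

Checking the three conditions: (i) the bags cover all of {1, 2, 3, 4, 5}; (ii) for each edge, some bag contains both endpoints; (iii) the bags containing any fixed vertex form a subtree. All hold, so the decomposition is valid with width 2 − 1 = 1.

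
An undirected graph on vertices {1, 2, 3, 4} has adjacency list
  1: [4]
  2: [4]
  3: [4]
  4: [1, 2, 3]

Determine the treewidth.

A width-1 tree decomposition is:
Bags: B1 = {2, 4}  B2 = {1, 4}  B3 = {3, 4}
Tree: B1–B2, B2–B3
The largest bag has 2 vertices, giving width 1; this decomposition certifies tw(G) ≤ 1. Since G has at least one edge (e.g. 4–2), it is not an edgeless graph, so tw(G) ≥ 1. Therefore the treewidth is 1.

1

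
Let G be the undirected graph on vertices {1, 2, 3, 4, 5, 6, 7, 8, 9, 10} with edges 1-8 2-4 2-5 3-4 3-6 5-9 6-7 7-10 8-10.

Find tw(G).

A width-1 tree decomposition is:
Bags: B1 = {1, 8}  B2 = {8, 10}  B3 = {7, 10}  B4 = {6, 7}  B5 = {3, 6}  B6 = {3, 4}  B7 = {2, 4}  B8 = {2, 5}  B9 = {5, 9}
Tree: B1–B2, B2–B3, B3–B4, B4–B5, B5–B6, B6–B7, B7–B8, B8–B9
Each bag holds 2 vertices, so the decomposition has width 1, which upper-bounds the treewidth. Any graph with an edge has treewidth ≥ 1, and G has the edge 1–8. Combining the bounds, tw(G) = 1.

1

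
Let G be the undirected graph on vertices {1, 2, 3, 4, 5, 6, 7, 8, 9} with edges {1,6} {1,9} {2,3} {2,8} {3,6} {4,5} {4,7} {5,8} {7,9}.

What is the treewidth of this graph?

A width-2 tree decomposition is:
Bags: B1 = {4, 7, 9}  B2 = {1, 4, 9}  B3 = {1, 4, 6}  B4 = {3, 4, 6}  B5 = {2, 3, 4}  B6 = {2, 4, 8}  B7 = {4, 5, 8}
Tree: B1–B2, B2–B3, B3–B4, B4–B5, B5–B6, B6–B7
Each bag holds 3 vertices, so the decomposition has width 2, which upper-bounds the treewidth. The edges 4–7–9–1–6–3–2–8–5–4 form a cycle, so G is not a tree and its treewidth is at least 2. The upper and lower bounds meet at 2, so that is the treewidth.

2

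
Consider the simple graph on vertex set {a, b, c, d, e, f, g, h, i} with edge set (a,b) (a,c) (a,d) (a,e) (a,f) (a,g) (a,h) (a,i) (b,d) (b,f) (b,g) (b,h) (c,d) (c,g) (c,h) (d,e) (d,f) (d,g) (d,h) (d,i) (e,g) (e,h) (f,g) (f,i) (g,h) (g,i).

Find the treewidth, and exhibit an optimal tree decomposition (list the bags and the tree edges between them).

Each bag holds 5 vertices, so the decomposition has width 4, which upper-bounds the treewidth. Conversely, {a, d, e, g, h} is a clique of size 5, and the vertices of any clique must share a bag in every tree decomposition; so some bag has ≥ 5 vertices and tw(G) ≥ 4. Hence tw(G) = 4 exactly.

Treewidth 4.
One optimal decomposition is:
Bags: B1 = {a, b, d, f, g}  B2 = {a, b, d, g, h}  B3 = {a, c, d, g, h}  B4 = {a, d, e, g, h}  B5 = {a, d, f, g, i}
Tree: B1–B2, B2–B3, B2–B4, B1–B5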